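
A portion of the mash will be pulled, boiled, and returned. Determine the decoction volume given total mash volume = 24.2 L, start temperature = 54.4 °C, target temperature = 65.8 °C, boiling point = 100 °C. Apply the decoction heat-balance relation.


V_dec = V_total·(T_target − T_start)/(T_boil − T_start)
V_dec = 24.2·(65.8 − 54.4)/(100 − 54.4)

6.0500 L


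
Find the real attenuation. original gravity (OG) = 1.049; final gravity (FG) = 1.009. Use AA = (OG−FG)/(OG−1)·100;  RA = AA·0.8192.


AA = (1.049 − 1.009)/(1.049 − 1)·100 = 81.6327
RA = 81.6327·0.8192

66.8735 %


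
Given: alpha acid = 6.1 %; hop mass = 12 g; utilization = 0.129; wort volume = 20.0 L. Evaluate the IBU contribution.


IBU = (α/100)·mass·U·1000 / V
IBU = (6.1/100)·12·0.129·1000 / 20.0

4.7214 IBU


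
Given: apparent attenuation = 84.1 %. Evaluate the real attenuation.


RA = AA · 0.8192
RA = 84.1 · 0.8192

68.8947 %


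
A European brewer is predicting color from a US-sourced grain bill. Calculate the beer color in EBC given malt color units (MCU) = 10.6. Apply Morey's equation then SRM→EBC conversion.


SRM = 1.4922·MCU^0.6859;  EBC = SRM·1.97
SRM = 1.4922·10.6^0.6859 = 7.5350
EBC = 7.5350·1.97

14.8440 EBC


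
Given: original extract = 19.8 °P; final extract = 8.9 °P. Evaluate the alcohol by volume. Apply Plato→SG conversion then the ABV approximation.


SG = 259/(259 − P);  ABV = (OG − FG)·131.25
OG = 259/(259 − 19.8) = 1.0828
FG = 259/(259 − 8.9) = 1.0356
ABV = (1.0828 − 1.0356)·131.25

6.1937 % ABV


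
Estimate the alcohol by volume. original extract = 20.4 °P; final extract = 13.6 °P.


SG = 259/(259 − P);  ABV = (OG − FG)·131.25
OG = 259/(259 − 20.4) = 1.0855
FG = 259/(259 − 13.6) = 1.0554
ABV = (1.0855 − 1.0554)·131.25

3.9479 % ABV


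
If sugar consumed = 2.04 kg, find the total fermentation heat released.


Q = m_sugar · 590 kJ/kg
Q = 2.04 · 590

1203.6000 kJ


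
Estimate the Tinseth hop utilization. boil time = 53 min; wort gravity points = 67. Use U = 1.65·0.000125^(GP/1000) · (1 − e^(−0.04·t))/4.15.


bigness = 1.65·0.000125^(67/1000) = 0.9036
boil_factor = (1 − e^(−0.04·53))/4.15 = 0.2120
U = 0.9036 · 0.2120

0.1916


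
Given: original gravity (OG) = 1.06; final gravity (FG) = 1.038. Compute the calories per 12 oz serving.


ABW = (OG−FG)·131.25·0.79/FG;  °P = 259 − 259/SG (for OG→OE and FG→AE);  RE = 0.1808·OE + 0.8192·AE;  Cal = (6.9·ABW + 4·(RE−0.1))·FG·3.55
ABW = (1.06 − 1.038)·131.25·0.79/1.038 = 2.1976
OE = 259 − 259/1.06 = 14.6604 °P
AE = 259 − 259/1.038 = 9.4817 °P
RE = 0.1808·14.6604 + 0.8192·9.4817 = 10.4180 °P
Cal = (6.9·2.1976 + 4·(10.4180−0.1))·1.038·3.55

207.9594 kcal


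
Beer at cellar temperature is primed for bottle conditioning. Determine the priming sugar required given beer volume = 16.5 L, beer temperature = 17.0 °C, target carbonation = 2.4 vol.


residual = 14.695·(0.01821 + 0.09011·e^(−0.04·T));  sugar = (target − residual)·4.0·V
residual = 14.695·(0.01821 + 0.09011·e^(−0.04·17.0)) = 0.9384
sugar = (2.4 − 0.9384)·4.0·16.5

96.4629 g


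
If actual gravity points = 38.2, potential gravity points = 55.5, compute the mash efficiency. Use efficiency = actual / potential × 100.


efficiency = 38.2 / 55.5 × 100

68.8288 %


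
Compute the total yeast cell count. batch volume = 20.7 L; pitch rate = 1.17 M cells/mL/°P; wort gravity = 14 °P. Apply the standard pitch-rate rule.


cells (billions) = rate · V_L · °P
cells = 1.17 · 20.7 · 14

339.0660 billion cells


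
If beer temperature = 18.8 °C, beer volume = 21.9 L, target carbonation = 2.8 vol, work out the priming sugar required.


residual = 14.695·(0.01821 + 0.09011·e^(−0.04·T));  sugar = (target − residual)·4.0·V
residual = 14.695·(0.01821 + 0.09011·e^(−0.04·18.8)) = 0.8918
sugar = (2.8 − 0.8918)·4.0·21.9

167.1550 g


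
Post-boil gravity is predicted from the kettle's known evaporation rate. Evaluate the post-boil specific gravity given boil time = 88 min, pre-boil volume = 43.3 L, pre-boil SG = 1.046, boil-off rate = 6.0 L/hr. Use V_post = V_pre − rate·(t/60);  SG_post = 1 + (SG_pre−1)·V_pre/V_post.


V_post = 43.3 − 6.0·(88/60) = 34.5000
SG_post = 1 + (1.046 − 1)·43.3/34.5000

1.0577


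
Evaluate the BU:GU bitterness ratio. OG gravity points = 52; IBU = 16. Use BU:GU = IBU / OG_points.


BU:GU = 16 / 52

0.3077


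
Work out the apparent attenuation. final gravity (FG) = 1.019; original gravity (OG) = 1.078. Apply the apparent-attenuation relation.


AA = (OG − FG)/(OG − 1) · 100
AA = (1.078 − 1.019)/(1.078 − 1) · 100

75.6410 %


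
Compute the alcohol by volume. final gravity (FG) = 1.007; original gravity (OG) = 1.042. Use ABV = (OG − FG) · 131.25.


ABV = (1.042 − 1.007) · 131.25

4.5938 % ABV


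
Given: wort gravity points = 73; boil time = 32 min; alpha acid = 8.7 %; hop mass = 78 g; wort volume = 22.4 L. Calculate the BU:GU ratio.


U = 1.65·0.000125^(GP/1000)·(1−e^(−0.04t))/4.15;  IBU = (α/100)·m·U·1000/V;  BU:GU = IBU/GP
U = 1.65·0.000125^(73/1000)·(1−e^(−0.04·32))/4.15 = 0.1489
IBU = (8.7/100)·78·0.1489·1000/22.4 = 45.1223
BU:GU = 45.1223/73

0.6181


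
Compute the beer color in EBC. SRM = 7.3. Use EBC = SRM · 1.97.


EBC = 7.3 · 1.97

14.3810 EBC


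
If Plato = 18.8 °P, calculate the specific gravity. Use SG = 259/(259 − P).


SG = 259/(259 − 18.8)

1.0783


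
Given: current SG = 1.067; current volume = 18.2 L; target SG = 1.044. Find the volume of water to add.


V_water = V·((SG_curr − 1)/(SG_target − 1) − 1)
V_water = 18.2·((1.067 − 1)/(1.044 − 1) − 1)

9.5136 L


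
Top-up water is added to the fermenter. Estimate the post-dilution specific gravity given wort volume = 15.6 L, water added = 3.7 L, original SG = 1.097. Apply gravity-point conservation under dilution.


SG_new = 1 + (SG_old − 1)·V_old/(V_old + V_water)
pts = (1.097 − 1)·1000·15.6/(15.6 + 3.7) = 78.4041
SG_new = 1 + 78.4041/1000

1.0784


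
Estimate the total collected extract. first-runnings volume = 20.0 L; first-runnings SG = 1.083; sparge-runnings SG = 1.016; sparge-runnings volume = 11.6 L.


total = Σ (SG_i − 1)·1000·V_i
first = (1.083 − 1)·1000·20.0 = 1660.0000
sparge = (1.016 − 1)·1000·11.6 = 185.6000
total = 1660.0000 + 185.6000

1845.6000 gravity·L


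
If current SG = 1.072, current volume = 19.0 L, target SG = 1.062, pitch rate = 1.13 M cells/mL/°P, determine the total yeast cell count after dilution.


V_w = V·((SG_c−1)/(SG_t−1)−1);  °P = 259 − 259/SG_t;  cells = rate·(V+V_w)·°P
V_w = 19.0·((1.072−1)/(1.062−1)−1) = 3.0645
V_final = 19.0 + 3.0645 = 22.0645
°P = 259 − 259/1.062 = 15.1205
cells = 1.13·22.0645·15.1205

376.9986 billion cells


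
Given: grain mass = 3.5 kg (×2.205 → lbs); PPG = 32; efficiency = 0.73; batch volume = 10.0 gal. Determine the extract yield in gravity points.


points = lbs × PPG × eff / vol
lbs = 3.5 × 2.205 = 7.7175
points = 7.7175 × 32 × 0.73 / 10.0

18.0281 points


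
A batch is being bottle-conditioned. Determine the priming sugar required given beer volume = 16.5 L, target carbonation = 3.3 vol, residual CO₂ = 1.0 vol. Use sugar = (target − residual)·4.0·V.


sugar = (3.3 − 1.0)·4.0·16.5

151.8000 g


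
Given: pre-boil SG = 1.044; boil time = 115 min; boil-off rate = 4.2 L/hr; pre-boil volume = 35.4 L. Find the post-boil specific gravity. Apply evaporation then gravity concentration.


V_post = V_pre − rate·(t/60);  SG_post = 1 + (SG_pre−1)·V_pre/V_post
V_post = 35.4 − 4.2·(115/60) = 27.3500
SG_post = 1 + (1.044 − 1)·35.4/27.3500

1.0570


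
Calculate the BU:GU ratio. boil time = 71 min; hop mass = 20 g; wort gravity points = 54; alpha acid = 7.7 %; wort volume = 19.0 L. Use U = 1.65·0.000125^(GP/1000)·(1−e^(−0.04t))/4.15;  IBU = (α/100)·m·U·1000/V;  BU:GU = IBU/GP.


U = 1.65·0.000125^(54/1000)·(1−e^(−0.04·71))/4.15 = 0.2304
IBU = (7.7/100)·20·0.2304·1000/19.0 = 18.6763
BU:GU = 18.6763/54

0.3459


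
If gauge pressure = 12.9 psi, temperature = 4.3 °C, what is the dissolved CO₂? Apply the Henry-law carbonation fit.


vols = (P + 14.695)·(0.01821 + 0.09011·e^(−0.04·T))
vols = (12.9 + 14.695)·(0.01821 + 0.09011·e^(−0.04·4.3))

2.5962 volumes


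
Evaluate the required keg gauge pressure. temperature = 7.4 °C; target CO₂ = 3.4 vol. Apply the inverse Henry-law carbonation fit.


psi = vols/(0.01821 + 0.09011·e^(−0.04·T)) − 14.695
psi = 3.4/(0.01821 + 0.09011·e^(−0.04·7.4)) − 14.695

25.1958 psi


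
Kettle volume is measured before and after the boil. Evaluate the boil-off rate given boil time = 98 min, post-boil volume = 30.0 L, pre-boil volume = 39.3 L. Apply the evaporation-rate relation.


rate = (V_pre − V_post) / (t_min/60)
rate = (39.3 − 30.0) / (98/60)

5.6939 L/hr


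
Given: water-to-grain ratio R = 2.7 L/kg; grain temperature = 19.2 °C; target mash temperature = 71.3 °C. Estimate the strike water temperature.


T_strike = (0.41/R)·(T_mash − T_grain) + T_mash
T_strike = (0.41/2.7)·(71.3 − 19.2) + 71.3

79.2115 °C


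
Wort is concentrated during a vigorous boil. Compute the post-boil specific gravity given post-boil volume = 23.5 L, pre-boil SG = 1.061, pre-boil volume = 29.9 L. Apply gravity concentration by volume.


SG_post = 1 + (SG_pre − 1)·V_pre/V_post
pts_pre = (1.061 − 1)·1000 = 61.0000
pts_post = 61.0000·29.9/23.5 = 77.6128
SG_post = 1 + 77.6128/1000

1.0776


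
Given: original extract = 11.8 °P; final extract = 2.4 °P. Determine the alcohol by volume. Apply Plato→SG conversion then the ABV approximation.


SG = 259/(259 − P);  ABV = (OG − FG)·131.25
OG = 259/(259 − 11.8) = 1.0477
FG = 259/(259 − 2.4) = 1.0094
ABV = (1.0477 − 1.0094)·131.25

5.0376 % ABV


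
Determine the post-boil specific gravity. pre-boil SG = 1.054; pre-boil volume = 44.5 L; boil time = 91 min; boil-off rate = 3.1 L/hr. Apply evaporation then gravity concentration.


V_post = V_pre − rate·(t/60);  SG_post = 1 + (SG_pre−1)·V_pre/V_post
V_post = 44.5 − 3.1·(91/60) = 39.7983
SG_post = 1 + (1.054 − 1)·44.5/39.7983

1.0604


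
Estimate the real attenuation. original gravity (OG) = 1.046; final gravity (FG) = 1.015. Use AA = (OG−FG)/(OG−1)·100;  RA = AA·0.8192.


AA = (1.046 − 1.015)/(1.046 − 1)·100 = 67.3913
RA = 67.3913·0.8192

55.2070 %


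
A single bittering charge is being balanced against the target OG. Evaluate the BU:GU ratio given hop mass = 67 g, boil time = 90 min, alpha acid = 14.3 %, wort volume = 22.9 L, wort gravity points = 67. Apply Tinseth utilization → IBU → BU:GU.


U = 1.65·0.000125^(GP/1000)·(1−e^(−0.04t))/4.15;  IBU = (α/100)·m·U·1000/V;  BU:GU = IBU/GP
U = 1.65·0.000125^(67/1000)·(1−e^(−0.04·90))/4.15 = 0.2118
IBU = (14.3/100)·67·0.2118·1000/22.9 = 88.6079
BU:GU = 88.6079/67

1.3225


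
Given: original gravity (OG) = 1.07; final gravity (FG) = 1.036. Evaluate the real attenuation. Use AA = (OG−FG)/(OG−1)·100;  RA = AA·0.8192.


AA = (1.07 − 1.036)/(1.07 − 1)·100 = 48.5714
RA = 48.5714·0.8192

39.7897 %


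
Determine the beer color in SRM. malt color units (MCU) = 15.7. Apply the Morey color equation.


SRM = 1.4922 · MCU^0.6859
SRM = 1.4922 · 15.7^0.6859

9.8649 SRM


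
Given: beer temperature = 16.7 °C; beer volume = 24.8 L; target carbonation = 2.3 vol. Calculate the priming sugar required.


residual = 14.695·(0.01821 + 0.09011·e^(−0.04·T));  sugar = (target − residual)·4.0·V
residual = 14.695·(0.01821 + 0.09011·e^(−0.04·16.7)) = 0.9465
sugar = (2.3 − 0.9465)·4.0·24.8

134.2633 g


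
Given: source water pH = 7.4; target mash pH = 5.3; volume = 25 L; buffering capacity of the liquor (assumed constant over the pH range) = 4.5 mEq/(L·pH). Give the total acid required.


acid = buffering capacity · (pH_source − pH_target) · V
acid = 4.5 · (7.4 − 5.3) · 25

236.2500 mEq


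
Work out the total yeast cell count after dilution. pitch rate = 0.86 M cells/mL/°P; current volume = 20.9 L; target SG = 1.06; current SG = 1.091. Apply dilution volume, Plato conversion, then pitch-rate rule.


V_w = V·((SG_c−1)/(SG_t−1)−1);  °P = 259 − 259/SG_t;  cells = rate·(V+V_w)·°P
V_w = 20.9·((1.091−1)/(1.06−1)−1) = 10.7983
V_final = 20.9 + 10.7983 = 31.6983
°P = 259 − 259/1.06 = 14.6604
cells = 0.86·31.6983·14.6604

399.6502 billion cells


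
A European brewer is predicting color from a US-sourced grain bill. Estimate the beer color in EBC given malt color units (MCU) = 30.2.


SRM = 1.4922·MCU^0.6859;  EBC = SRM·1.97
SRM = 1.4922·30.2^0.6859 = 15.4513
EBC = 15.4513·1.97

30.4390 EBC


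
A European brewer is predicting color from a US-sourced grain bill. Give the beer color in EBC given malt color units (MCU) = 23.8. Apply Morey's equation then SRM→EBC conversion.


SRM = 1.4922·MCU^0.6859;  EBC = SRM·1.97
SRM = 1.4922·23.8^0.6859 = 13.1226
EBC = 13.1226·1.97

25.8516 EBC


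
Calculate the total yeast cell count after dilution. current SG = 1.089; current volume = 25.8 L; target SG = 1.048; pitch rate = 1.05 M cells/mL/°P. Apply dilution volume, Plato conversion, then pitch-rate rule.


V_w = V·((SG_c−1)/(SG_t−1)−1);  °P = 259 − 259/SG_t;  cells = rate·(V+V_w)·°P
V_w = 25.8·((1.089−1)/(1.048−1)−1) = 22.0375
V_final = 25.8 + 22.0375 = 47.8375
°P = 259 − 259/1.048 = 11.8626
cells = 1.05·47.8375·11.8626

595.8508 billion cells


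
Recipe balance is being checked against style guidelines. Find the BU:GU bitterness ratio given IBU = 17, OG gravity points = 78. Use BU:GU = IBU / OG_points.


BU:GU = 17 / 78

0.2179


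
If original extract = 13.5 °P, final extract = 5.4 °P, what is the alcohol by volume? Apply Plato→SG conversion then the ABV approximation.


SG = 259/(259 − P);  ABV = (OG − FG)·131.25
OG = 259/(259 − 13.5) = 1.0550
FG = 259/(259 − 5.4) = 1.0213
ABV = (1.0550 − 1.0213)·131.25

4.4227 % ABV


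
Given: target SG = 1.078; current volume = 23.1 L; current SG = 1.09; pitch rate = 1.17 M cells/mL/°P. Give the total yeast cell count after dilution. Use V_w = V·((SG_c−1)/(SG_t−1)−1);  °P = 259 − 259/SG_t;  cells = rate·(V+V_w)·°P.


V_w = 23.1·((1.09−1)/(1.078−1)−1) = 3.5538
V_final = 23.1 + 3.5538 = 26.6538
°P = 259 − 259/1.078 = 18.7403
cells = 1.17·26.6538·18.7403

584.4150 billion cells


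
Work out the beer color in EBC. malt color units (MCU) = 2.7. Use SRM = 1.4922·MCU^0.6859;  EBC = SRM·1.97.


SRM = 1.4922·2.7^0.6859 = 2.9492
EBC = 2.9492·1.97

5.8099 EBC


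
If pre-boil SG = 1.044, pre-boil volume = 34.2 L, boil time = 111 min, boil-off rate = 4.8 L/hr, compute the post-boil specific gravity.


V_post = V_pre − rate·(t/60);  SG_post = 1 + (SG_pre−1)·V_pre/V_post
V_post = 34.2 − 4.8·(111/60) = 25.3200
SG_post = 1 + (1.044 − 1)·34.2/25.3200

1.0594


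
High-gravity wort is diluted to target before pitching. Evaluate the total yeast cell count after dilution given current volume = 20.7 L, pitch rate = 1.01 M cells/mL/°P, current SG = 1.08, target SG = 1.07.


V_w = V·((SG_c−1)/(SG_t−1)−1);  °P = 259 − 259/SG_t;  cells = rate·(V+V_w)·°P
V_w = 20.7·((1.08−1)/(1.07−1)−1) = 2.9571
V_final = 20.7 + 2.9571 = 23.6571
°P = 259 − 259/1.07 = 16.9439
cells = 1.01·23.6571·16.9439

404.8533 billion cells


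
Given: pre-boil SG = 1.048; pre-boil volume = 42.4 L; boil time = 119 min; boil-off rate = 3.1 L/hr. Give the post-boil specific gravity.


V_post = V_pre − rate·(t/60);  SG_post = 1 + (SG_pre−1)·V_pre/V_post
V_post = 42.4 − 3.1·(119/60) = 36.2517
SG_post = 1 + (1.048 − 1)·42.4/36.2517

1.0561


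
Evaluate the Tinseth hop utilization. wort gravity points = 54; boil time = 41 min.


U = 1.65·0.000125^(GP/1000) · (1 − e^(−0.04·t))/4.15
bigness = 1.65·0.000125^(54/1000) = 1.0156
boil_factor = (1 − e^(−0.04·41))/4.15 = 0.1942
U = 1.0156 · 0.1942

0.1972


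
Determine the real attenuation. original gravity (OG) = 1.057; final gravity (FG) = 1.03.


AA = (OG−FG)/(OG−1)·100;  RA = AA·0.8192
AA = (1.057 − 1.03)/(1.057 − 1)·100 = 47.3684
RA = 47.3684·0.8192

38.8042 %


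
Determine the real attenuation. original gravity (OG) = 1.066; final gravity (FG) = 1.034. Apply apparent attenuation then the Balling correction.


AA = (OG−FG)/(OG−1)·100;  RA = AA·0.8192
AA = (1.066 − 1.034)/(1.066 − 1)·100 = 48.4848
RA = 48.4848·0.8192

39.7188 %


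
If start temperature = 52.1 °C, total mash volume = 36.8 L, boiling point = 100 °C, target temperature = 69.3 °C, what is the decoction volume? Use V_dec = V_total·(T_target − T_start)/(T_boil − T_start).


V_dec = 36.8·(69.3 − 52.1)/(100 − 52.1)

13.2142 L


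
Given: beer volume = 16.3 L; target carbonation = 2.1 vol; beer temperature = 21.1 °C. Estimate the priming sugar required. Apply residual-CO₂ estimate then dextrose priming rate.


residual = 14.695·(0.01821 + 0.09011·e^(−0.04·T));  sugar = (target − residual)·4.0·V
residual = 14.695·(0.01821 + 0.09011·e^(−0.04·21.1)) = 0.8370
sugar = (2.1 − 0.8370)·4.0·16.3

82.3495 g


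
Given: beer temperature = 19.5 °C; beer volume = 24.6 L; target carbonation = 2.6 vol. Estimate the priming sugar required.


residual = 14.695·(0.01821 + 0.09011·e^(−0.04·T));  sugar = (target − residual)·4.0·V
residual = 14.695·(0.01821 + 0.09011·e^(−0.04·19.5)) = 0.8746
sugar = (2.6 − 0.8746)·4.0·24.6

169.7792 g


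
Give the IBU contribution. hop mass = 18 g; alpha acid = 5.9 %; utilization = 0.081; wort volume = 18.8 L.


IBU = (α/100)·mass·U·1000 / V
IBU = (5.9/100)·18·0.081·1000 / 18.8

4.5756 IBU


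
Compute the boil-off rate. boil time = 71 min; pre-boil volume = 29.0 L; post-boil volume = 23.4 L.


rate = (V_pre − V_post) / (t_min/60)
rate = (29.0 − 23.4) / (71/60)

4.7324 L/hr


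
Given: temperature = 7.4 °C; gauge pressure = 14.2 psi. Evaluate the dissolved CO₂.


vols = (P + 14.695)·(0.01821 + 0.09011·e^(−0.04·T))
vols = (14.2 + 14.695)·(0.01821 + 0.09011·e^(−0.04·7.4))

2.4628 volumes


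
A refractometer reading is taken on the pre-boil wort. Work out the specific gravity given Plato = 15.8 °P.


SG = 259/(259 − P)
SG = 259/(259 − 15.8)

1.0650


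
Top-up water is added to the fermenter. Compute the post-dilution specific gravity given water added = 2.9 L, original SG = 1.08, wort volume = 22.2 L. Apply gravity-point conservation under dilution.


SG_new = 1 + (SG_old − 1)·V_old/(V_old + V_water)
pts = (1.08 − 1)·1000·22.2/(22.2 + 2.9) = 70.7570
SG_new = 1 + 70.7570/1000

1.0708


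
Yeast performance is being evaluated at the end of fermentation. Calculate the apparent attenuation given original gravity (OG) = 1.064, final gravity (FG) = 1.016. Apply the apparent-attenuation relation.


AA = (OG − FG)/(OG − 1) · 100
AA = (1.064 − 1.016)/(1.064 − 1) · 100

75.0000 %


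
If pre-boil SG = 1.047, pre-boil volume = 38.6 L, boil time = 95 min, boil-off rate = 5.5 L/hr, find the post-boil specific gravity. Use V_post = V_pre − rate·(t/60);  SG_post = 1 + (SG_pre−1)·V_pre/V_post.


V_post = 38.6 − 5.5·(95/60) = 29.8917
SG_post = 1 + (1.047 − 1)·38.6/29.8917

1.0607


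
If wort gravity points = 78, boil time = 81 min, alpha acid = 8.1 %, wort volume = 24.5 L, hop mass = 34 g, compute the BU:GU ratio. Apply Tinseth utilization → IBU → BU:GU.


U = 1.65·0.000125^(GP/1000)·(1−e^(−0.04t))/4.15;  IBU = (α/100)·m·U·1000/V;  BU:GU = IBU/GP
U = 1.65·0.000125^(78/1000)·(1−e^(−0.04·81))/4.15 = 0.1895
IBU = (8.1/100)·34·0.1895·1000/24.5 = 21.3031
BU:GU = 21.3031/78

0.2731


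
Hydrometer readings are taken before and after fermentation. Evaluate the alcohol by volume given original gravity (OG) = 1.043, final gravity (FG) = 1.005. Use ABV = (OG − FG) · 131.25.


ABV = (1.043 − 1.005) · 131.25

4.9875 % ABV


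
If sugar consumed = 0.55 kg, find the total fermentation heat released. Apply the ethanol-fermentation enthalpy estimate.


Q = m_sugar · 590 kJ/kg
Q = 0.55 · 590

324.5000 kJ


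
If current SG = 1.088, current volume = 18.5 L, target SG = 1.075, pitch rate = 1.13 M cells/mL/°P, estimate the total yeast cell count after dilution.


V_w = V·((SG_c−1)/(SG_t−1)−1);  °P = 259 − 259/SG_t;  cells = rate·(V+V_w)·°P
V_w = 18.5·((1.088−1)/(1.075−1)−1) = 3.2067
V_final = 18.5 + 3.2067 = 21.7067
°P = 259 − 259/1.075 = 18.0698
cells = 1.13·21.7067·18.0698

443.2249 billion cells


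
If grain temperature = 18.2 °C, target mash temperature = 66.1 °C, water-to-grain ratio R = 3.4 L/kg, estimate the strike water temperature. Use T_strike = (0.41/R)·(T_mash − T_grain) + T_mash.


T_strike = (0.41/3.4)·(66.1 − 18.2) + 66.1

71.8762 °C


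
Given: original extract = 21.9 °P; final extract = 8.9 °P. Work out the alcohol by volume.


SG = 259/(259 − P);  ABV = (OG − FG)·131.25
OG = 259/(259 − 21.9) = 1.0924
FG = 259/(259 − 8.9) = 1.0356
ABV = (1.0924 − 1.0356)·131.25

7.4524 % ABV


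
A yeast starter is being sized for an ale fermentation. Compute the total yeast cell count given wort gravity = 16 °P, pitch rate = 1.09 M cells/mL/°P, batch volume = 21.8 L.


cells (billions) = rate · V_L · °P
cells = 1.09 · 21.8 · 16

380.1920 billion cells


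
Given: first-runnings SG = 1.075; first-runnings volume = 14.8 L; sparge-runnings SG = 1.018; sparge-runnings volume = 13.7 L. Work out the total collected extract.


total = Σ (SG_i − 1)·1000·V_i
first = (1.075 − 1)·1000·14.8 = 1110.0000
sparge = (1.018 − 1)·1000·13.7 = 246.6000
total = 1110.0000 + 246.6000

1356.6000 gravity·L


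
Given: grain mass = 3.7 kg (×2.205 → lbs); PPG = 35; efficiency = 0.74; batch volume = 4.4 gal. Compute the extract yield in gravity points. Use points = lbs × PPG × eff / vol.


lbs = 3.7 × 2.205 = 8.1585
points = 8.1585 × 35 × 0.74 / 4.4

48.0239 points


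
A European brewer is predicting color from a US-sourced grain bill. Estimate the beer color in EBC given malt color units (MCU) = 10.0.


SRM = 1.4922·MCU^0.6859;  EBC = SRM·1.97
SRM = 1.4922·10.0^0.6859 = 7.2398
EBC = 7.2398·1.97

14.2624 EBC


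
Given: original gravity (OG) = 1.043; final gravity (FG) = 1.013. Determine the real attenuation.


AA = (OG−FG)/(OG−1)·100;  RA = AA·0.8192
AA = (1.043 − 1.013)/(1.043 − 1)·100 = 69.7674
RA = 69.7674·0.8192

57.1535 %


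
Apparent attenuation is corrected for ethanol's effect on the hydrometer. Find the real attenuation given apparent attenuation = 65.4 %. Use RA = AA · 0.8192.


RA = 65.4 · 0.8192

53.5757 %


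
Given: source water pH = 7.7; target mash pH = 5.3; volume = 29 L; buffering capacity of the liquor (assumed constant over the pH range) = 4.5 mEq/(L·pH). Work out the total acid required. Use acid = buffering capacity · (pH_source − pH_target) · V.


acid = 4.5 · (7.7 − 5.3) · 29

313.2000 mEq


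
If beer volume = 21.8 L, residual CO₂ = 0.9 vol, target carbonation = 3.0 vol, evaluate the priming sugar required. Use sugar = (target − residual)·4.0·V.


sugar = (3.0 − 0.9)·4.0·21.8

183.1200 g


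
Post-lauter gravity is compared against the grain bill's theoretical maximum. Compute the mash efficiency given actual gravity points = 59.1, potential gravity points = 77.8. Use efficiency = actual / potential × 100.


efficiency = 59.1 / 77.8 × 100

75.9640 %


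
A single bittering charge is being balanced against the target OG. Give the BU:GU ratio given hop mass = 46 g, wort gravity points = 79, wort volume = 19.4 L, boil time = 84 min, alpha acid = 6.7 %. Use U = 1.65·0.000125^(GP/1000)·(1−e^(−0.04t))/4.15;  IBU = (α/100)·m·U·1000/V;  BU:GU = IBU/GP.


U = 1.65·0.000125^(79/1000)·(1−e^(−0.04·84))/4.15 = 0.1887
IBU = (6.7/100)·46·0.1887·1000/19.4 = 29.9757
BU:GU = 29.9757/79

0.3794


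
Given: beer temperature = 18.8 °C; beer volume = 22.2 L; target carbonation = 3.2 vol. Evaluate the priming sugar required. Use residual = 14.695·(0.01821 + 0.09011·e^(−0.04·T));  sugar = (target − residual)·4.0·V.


residual = 14.695·(0.01821 + 0.09011·e^(−0.04·18.8)) = 0.8918
sugar = (3.2 − 0.8918)·4.0·22.2

204.9648 g


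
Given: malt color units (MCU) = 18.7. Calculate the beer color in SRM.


SRM = 1.4922 · MCU^0.6859
SRM = 1.4922 · 18.7^0.6859

11.1220 SRM


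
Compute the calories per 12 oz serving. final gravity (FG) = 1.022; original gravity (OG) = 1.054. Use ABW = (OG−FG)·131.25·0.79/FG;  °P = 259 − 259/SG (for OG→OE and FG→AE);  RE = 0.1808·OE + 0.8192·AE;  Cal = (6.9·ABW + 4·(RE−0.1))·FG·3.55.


ABW = (1.054 − 1.022)·131.25·0.79/1.022 = 3.2466
OE = 259 − 259/1.054 = 13.2694 °P
AE = 259 − 259/1.022 = 5.5753 °P
RE = 0.1808·13.2694 + 0.8192·5.5753 = 6.9664 °P
Cal = (6.9·3.2466 + 4·(6.9664−0.1))·1.022·3.55

180.9229 kcal


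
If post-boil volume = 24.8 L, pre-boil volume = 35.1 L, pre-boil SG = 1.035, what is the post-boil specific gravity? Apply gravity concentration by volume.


SG_post = 1 + (SG_pre − 1)·V_pre/V_post
pts_pre = (1.035 − 1)·1000 = 35.0000
pts_post = 35.0000·35.1/24.8 = 49.5363
SG_post = 1 + 49.5363/1000

1.0495


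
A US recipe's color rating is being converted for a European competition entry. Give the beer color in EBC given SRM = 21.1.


EBC = SRM · 1.97
EBC = 21.1 · 1.97

41.5670 EBC


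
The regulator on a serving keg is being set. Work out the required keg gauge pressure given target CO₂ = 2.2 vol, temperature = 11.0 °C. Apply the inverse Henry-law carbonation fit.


psi = vols/(0.01821 + 0.09011·e^(−0.04·T)) − 14.695
psi = 2.2/(0.01821 + 0.09011·e^(−0.04·11.0)) − 14.695

14.1597 psi


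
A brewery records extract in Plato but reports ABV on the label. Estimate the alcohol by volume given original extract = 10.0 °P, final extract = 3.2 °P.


SG = 259/(259 − P);  ABV = (OG − FG)·131.25
OG = 259/(259 − 10.0) = 1.0402
FG = 259/(259 − 3.2) = 1.0125
ABV = (1.0402 − 1.0125)·131.25

3.6292 % ABV


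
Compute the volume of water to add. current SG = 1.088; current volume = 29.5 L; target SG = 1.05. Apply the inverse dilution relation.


V_water = V·((SG_curr − 1)/(SG_target − 1) − 1)
V_water = 29.5·((1.088 − 1)/(1.05 − 1) − 1)

22.4200 L


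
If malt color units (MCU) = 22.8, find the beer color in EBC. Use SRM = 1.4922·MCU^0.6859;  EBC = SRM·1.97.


SRM = 1.4922·22.8^0.6859 = 12.7419
EBC = 12.7419·1.97

25.1016 EBC


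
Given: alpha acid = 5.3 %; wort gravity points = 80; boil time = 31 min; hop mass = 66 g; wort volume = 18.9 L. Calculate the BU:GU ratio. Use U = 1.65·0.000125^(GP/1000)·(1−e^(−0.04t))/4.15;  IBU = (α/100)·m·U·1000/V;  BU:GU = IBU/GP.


U = 1.65·0.000125^(80/1000)·(1−e^(−0.04·31))/4.15 = 0.1377
IBU = (5.3/100)·66·0.1377·1000/18.9 = 25.4789
BU:GU = 25.4789/80

0.3185


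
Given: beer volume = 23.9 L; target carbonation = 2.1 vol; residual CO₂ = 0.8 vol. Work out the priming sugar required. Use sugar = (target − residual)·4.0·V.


sugar = (2.1 − 0.8)·4.0·23.9

124.2800 g


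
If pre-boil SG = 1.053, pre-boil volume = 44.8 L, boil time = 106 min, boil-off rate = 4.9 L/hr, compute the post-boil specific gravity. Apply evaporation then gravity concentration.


V_post = V_pre − rate·(t/60);  SG_post = 1 + (SG_pre−1)·V_pre/V_post
V_post = 44.8 − 4.9·(106/60) = 36.1433
SG_post = 1 + (1.053 − 1)·44.8/36.1433

1.0657


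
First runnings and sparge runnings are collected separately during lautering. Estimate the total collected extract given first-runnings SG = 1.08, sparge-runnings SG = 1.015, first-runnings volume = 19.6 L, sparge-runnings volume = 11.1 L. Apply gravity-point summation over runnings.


total = Σ (SG_i − 1)·1000·V_i
first = (1.08 − 1)·1000·19.6 = 1568.0000
sparge = (1.015 − 1)·1000·11.1 = 166.5000
total = 1568.0000 + 166.5000

1734.5000 gravity·L


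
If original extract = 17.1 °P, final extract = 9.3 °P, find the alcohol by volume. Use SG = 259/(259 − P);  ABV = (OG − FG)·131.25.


OG = 259/(259 − 17.1) = 1.0707
FG = 259/(259 − 9.3) = 1.0372
ABV = (1.0707 − 1.0372)·131.25

4.3897 % ABV


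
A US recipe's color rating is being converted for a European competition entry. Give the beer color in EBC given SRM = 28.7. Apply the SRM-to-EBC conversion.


EBC = SRM · 1.97
EBC = 28.7 · 1.97

56.5390 EBC


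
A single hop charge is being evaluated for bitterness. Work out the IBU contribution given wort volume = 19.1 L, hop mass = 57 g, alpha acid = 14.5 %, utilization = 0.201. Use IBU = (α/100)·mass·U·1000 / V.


IBU = (14.5/100)·57·0.201·1000 / 19.1

86.9772 IBU


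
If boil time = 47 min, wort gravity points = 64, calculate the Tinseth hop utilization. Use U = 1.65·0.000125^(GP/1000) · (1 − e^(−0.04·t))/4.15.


bigness = 1.65·0.000125^(64/1000) = 0.9283
boil_factor = (1 − e^(−0.04·47))/4.15 = 0.2042
U = 0.9283 · 0.2042

0.1896


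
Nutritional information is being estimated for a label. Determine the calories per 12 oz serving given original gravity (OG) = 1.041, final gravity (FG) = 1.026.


ABW = (OG−FG)·131.25·0.79/FG;  °P = 259 − 259/SG (for OG→OE and FG→AE);  RE = 0.1808·OE + 0.8192·AE;  Cal = (6.9·ABW + 4·(RE−0.1))·FG·3.55
ABW = (1.041 − 1.026)·131.25·0.79/1.026 = 1.5159
OE = 259 − 259/1.041 = 10.2008 °P
AE = 259 − 259/1.026 = 6.5634 °P
RE = 0.1808·10.2008 + 0.8192·6.5634 = 7.2210 °P
Cal = (6.9·1.5159 + 4·(7.2210−0.1))·1.026·3.55

141.8446 kcal


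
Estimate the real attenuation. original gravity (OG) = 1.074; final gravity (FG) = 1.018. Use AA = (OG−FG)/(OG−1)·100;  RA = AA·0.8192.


AA = (1.074 − 1.018)/(1.074 − 1)·100 = 75.6757
RA = 75.6757·0.8192

61.9935 %


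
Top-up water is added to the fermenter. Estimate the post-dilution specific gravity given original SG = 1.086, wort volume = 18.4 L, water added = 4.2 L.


SG_new = 1 + (SG_old − 1)·V_old/(V_old + V_water)
pts = (1.086 − 1)·1000·18.4/(18.4 + 4.2) = 70.0177
SG_new = 1 + 70.0177/1000

1.0700


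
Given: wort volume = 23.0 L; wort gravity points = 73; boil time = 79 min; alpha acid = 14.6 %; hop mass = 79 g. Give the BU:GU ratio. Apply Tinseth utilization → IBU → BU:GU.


U = 1.65·0.000125^(GP/1000)·(1−e^(−0.04t))/4.15;  IBU = (α/100)·m·U·1000/V;  BU:GU = IBU/GP
U = 1.65·0.000125^(73/1000)·(1−e^(−0.04·79))/4.15 = 0.1976
IBU = (14.6/100)·79·0.1976·1000/23.0 = 99.0683
BU:GU = 99.0683/73

1.3571


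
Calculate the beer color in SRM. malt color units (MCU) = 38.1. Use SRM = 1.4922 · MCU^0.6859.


SRM = 1.4922 · 38.1^0.6859

18.1211 SRM


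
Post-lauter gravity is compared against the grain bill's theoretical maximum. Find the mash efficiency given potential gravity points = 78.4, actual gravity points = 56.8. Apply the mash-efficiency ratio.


efficiency = actual / potential × 100
efficiency = 56.8 / 78.4 × 100

72.4490 %


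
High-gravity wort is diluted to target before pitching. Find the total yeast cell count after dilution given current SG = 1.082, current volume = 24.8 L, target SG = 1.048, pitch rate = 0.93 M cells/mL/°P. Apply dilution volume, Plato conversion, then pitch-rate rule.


V_w = V·((SG_c−1)/(SG_t−1)−1);  °P = 259 − 259/SG_t;  cells = rate·(V+V_w)·°P
V_w = 24.8·((1.082−1)/(1.048−1)−1) = 17.5667
V_final = 24.8 + 17.5667 = 42.3667
°P = 259 − 259/1.048 = 11.8626
cells = 0.93·42.3667·11.8626

467.3981 billion cells


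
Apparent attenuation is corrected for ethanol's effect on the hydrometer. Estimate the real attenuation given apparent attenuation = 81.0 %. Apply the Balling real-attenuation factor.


RA = AA · 0.8192
RA = 81.0 · 0.8192

66.3552 %


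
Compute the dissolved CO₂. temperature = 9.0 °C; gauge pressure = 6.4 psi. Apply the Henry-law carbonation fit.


vols = (P + 14.695)·(0.01821 + 0.09011·e^(−0.04·T))
vols = (6.4 + 14.695)·(0.01821 + 0.09011·e^(−0.04·9.0))

1.7103 volumes


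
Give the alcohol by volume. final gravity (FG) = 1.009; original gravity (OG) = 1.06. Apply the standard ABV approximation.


ABV = (OG − FG) · 131.25
ABV = (1.06 − 1.009) · 131.25

6.6938 % ABV


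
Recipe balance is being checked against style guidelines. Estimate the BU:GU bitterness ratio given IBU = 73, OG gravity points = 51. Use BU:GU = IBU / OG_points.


BU:GU = 73 / 51

1.4314


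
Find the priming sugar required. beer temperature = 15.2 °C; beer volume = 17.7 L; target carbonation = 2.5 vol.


residual = 14.695·(0.01821 + 0.09011·e^(−0.04·T));  sugar = (target − residual)·4.0·V
residual = 14.695·(0.01821 + 0.09011·e^(−0.04·15.2)) = 0.9885
sugar = (2.5 − 0.9885)·4.0·17.7

107.0125 g


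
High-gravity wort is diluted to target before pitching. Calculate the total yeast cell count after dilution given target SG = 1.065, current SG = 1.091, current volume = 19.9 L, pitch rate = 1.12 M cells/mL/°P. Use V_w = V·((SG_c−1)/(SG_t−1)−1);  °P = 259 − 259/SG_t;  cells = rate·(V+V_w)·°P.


V_w = 19.9·((1.091−1)/(1.065−1)−1) = 7.9600
V_final = 19.9 + 7.9600 = 27.8600
°P = 259 − 259/1.065 = 15.8075
cells = 1.12·27.8600·15.8075

493.2450 billion cells


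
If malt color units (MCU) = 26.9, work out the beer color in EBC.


SRM = 1.4922·MCU^0.6859;  EBC = SRM·1.97
SRM = 1.4922·26.9^0.6859 = 14.2723
EBC = 14.2723·1.97

28.1164 EBC


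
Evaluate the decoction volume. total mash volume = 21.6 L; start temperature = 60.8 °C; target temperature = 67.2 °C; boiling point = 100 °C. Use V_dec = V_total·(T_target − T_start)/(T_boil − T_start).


V_dec = 21.6·(67.2 − 60.8)/(100 − 60.8)

3.5265 L


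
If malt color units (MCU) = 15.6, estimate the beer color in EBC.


SRM = 1.4922·MCU^0.6859;  EBC = SRM·1.97
SRM = 1.4922·15.6^0.6859 = 9.8218
EBC = 9.8218·1.97

19.3490 EBC


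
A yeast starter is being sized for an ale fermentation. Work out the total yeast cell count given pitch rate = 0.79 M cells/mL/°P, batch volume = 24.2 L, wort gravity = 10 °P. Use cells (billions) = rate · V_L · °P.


cells = 0.79 · 24.2 · 10

191.1800 billion cells


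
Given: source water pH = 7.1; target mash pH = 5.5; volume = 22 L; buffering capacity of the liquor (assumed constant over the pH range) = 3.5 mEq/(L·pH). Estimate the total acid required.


acid = buffering capacity · (pH_source − pH_target) · V
acid = 3.5 · (7.1 − 5.5) · 22

123.2000 mEq


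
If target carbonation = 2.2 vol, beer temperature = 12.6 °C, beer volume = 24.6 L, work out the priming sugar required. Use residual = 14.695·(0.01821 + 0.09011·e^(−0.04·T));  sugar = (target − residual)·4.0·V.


residual = 14.695·(0.01821 + 0.09011·e^(−0.04·12.6)) = 1.0675
sugar = (2.2 − 1.0675)·4.0·24.6

111.4343 g


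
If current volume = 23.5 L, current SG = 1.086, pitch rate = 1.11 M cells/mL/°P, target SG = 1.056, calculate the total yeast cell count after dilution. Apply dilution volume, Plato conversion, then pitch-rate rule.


V_w = V·((SG_c−1)/(SG_t−1)−1);  °P = 259 − 259/SG_t;  cells = rate·(V+V_w)·°P
V_w = 23.5·((1.086−1)/(1.056−1)−1) = 12.5893
V_final = 23.5 + 12.5893 = 36.0893
°P = 259 − 259/1.056 = 13.7348
cells = 1.11·36.0893·13.7348

550.2058 billion cells


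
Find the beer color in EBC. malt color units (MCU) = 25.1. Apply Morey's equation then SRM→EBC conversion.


SRM = 1.4922·MCU^0.6859;  EBC = SRM·1.97
SRM = 1.4922·25.1^0.6859 = 13.6102
EBC = 13.6102·1.97

26.8120 EBC


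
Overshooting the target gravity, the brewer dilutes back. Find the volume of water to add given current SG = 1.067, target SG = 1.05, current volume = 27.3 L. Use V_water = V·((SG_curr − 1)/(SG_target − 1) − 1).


V_water = 27.3·((1.067 − 1)/(1.05 − 1) − 1)

9.2820 L


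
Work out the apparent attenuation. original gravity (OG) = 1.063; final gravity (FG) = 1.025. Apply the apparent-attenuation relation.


AA = (OG − FG)/(OG − 1) · 100
AA = (1.063 − 1.025)/(1.063 − 1) · 100

60.3175 %


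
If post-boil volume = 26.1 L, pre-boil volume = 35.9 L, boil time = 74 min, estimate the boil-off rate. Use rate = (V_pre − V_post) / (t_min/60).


rate = (35.9 − 26.1) / (74/60)

7.9459 L/hr


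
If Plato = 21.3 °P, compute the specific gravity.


SG = 259/(259 − P)
SG = 259/(259 − 21.3)

1.0896


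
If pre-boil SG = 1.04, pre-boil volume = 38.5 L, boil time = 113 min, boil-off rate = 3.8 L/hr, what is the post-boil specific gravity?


V_post = V_pre − rate·(t/60);  SG_post = 1 + (SG_pre−1)·V_pre/V_post
V_post = 38.5 − 3.8·(113/60) = 31.3433
SG_post = 1 + (1.04 − 1)·38.5/31.3433

1.0491


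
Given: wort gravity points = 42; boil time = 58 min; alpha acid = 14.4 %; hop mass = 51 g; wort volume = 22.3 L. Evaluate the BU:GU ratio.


U = 1.65·0.000125^(GP/1000)·(1−e^(−0.04t))/4.15;  IBU = (α/100)·m·U·1000/V;  BU:GU = IBU/GP
U = 1.65·0.000125^(42/1000)·(1−e^(−0.04·58))/4.15 = 0.2458
IBU = (14.4/100)·51·0.2458·1000/22.3 = 80.9485
BU:GU = 80.9485/42

1.9273


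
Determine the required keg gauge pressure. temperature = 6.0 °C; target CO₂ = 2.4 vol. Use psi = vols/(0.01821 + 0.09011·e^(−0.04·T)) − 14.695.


psi = 2.4/(0.01821 + 0.09011·e^(−0.04·6.0)) − 14.695

12.2431 psi


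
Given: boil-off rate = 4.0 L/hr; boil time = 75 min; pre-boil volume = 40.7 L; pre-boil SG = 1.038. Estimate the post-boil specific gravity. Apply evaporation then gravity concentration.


V_post = V_pre − rate·(t/60);  SG_post = 1 + (SG_pre−1)·V_pre/V_post
V_post = 40.7 − 4.0·(75/60) = 35.7000
SG_post = 1 + (1.038 − 1)·40.7/35.7000

1.0433


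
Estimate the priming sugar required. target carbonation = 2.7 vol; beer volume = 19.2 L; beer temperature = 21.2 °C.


residual = 14.695·(0.01821 + 0.09011·e^(−0.04·T));  sugar = (target − residual)·4.0·V
residual = 14.695·(0.01821 + 0.09011·e^(−0.04·21.2)) = 0.8347
sugar = (2.7 − 0.8347)·4.0·19.2

143.2552 g


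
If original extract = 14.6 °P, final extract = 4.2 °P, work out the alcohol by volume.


SG = 259/(259 − P);  ABV = (OG − FG)·131.25
OG = 259/(259 − 14.6) = 1.0597
FG = 259/(259 − 4.2) = 1.0165
ABV = (1.0597 − 1.0165)·131.25

5.6772 % ABV


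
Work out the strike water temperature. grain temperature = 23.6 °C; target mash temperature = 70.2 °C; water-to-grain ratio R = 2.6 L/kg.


T_strike = (0.41/R)·(T_mash − T_grain) + T_mash
T_strike = (0.41/2.6)·(70.2 − 23.6) + 70.2

77.5485 °C


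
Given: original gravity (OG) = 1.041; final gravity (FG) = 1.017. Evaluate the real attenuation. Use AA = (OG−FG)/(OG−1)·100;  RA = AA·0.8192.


AA = (1.041 − 1.017)/(1.041 − 1)·100 = 58.5366
RA = 58.5366·0.8192

47.9532 %


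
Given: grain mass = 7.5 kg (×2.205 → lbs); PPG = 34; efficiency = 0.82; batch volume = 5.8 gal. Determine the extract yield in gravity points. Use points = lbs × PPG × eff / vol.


lbs = 7.5 × 2.205 = 16.5375
points = 16.5375 × 34 × 0.82 / 5.8

79.4941 points


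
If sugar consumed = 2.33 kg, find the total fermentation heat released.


Q = m_sugar · 590 kJ/kg
Q = 2.33 · 590

1374.7000 kJ


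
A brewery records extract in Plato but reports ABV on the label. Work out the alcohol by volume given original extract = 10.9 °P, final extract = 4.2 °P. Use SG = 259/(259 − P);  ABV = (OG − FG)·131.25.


OG = 259/(259 − 10.9) = 1.0439
FG = 259/(259 − 4.2) = 1.0165
ABV = (1.0439 − 1.0165)·131.25

3.6029 % ABV
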